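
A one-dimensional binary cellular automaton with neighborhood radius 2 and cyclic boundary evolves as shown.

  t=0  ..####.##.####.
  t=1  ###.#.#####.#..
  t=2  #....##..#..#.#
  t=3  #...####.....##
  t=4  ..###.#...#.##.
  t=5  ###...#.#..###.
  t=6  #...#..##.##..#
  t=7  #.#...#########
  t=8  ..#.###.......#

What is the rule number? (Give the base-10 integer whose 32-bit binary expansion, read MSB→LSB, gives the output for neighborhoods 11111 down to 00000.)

1255816393

  nb #####: next=.  (t=1,i=8, bit31=0)
  nb ####.: next=#  (t=0,i=4, bit30=1)
  nb ###.#: next=.  (t=0,i=5, bit29=0)
  nb ###..: next=.  (t=0,i=13, bit28=0)
  nb ##.##: next=#  (t=0,i=6, bit27=1)
  nb ##.#.: next=.  (t=1,i=3, bit26=0)
  nb ##..#: next=#  (t=2,i=7, bit25=1)
  nb ##...: next=.  (t=0,i=14, bit24=0)
  nb #.###: next=#  (t=0,i=10, bit23=1)
  nb #.##.: next=#  (t=0,i=7, bit22=1)
  nb #.#.#: next=.  (t=1,i=4, bit21=0)
  nb #.#..: next=#  (t=1,i=12, bit20=1)
  nb #..##: next=#  (t=1,i=14, bit19=1)
  nb #..#.: next=.  (t=2,i=8, bit18=0)
  nb #...#: next=#  (t=0,i=0, bit17=1)
  nb #....: next=.  (t=2,i=2, bit16=0)
  nb .####: next=.  (t=0,i=3, bit15=0)
  nb .###.: next=.  (t=1,i=1, bit14=0)
  nb .##.#: next=#  (t=0,i=8, bit13=1)
  nb .##..: next=#  (t=2,i=0, bit12=1)
  nb .#.##: next=#  (t=1,i=5, bit11=1)
  nb .#.#.: next=#  (t=5,i=7, bit10=1)
  nb .#..#: next=.  (t=1,i=13, bit9=0)
  nb .#...: next=.  (t=4,i=7, bit8=0)
  nb ..###: next=#  (t=0,i=2, bit7=1)
  nb ..##.: next=#  (t=2,i=5, bit6=1)
  nb ..#.#: next=.  (t=2,i=12, bit5=0)
  nb ..#..: next=.  (t=2,i=9, bit4=0)
  nb ...##: next=#  (t=0,i=1, bit3=1)
  nb ...#.: next=.  (t=4,i=9, bit2=0)
  nb ....#: next=.  (t=2,i=3, bit1=0)
  nb .....: next=#  (t=3,i=10, bit0=1)
  bits 01001010110110100011110011001001 = 1255816393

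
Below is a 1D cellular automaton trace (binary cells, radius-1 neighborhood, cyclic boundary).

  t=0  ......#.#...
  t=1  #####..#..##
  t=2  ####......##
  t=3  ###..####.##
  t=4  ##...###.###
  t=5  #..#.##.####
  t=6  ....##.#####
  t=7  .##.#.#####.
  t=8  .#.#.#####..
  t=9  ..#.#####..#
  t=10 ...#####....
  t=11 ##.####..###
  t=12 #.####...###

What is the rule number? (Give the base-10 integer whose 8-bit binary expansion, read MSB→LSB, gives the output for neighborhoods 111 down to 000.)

  [7] ### => #  t=1,i=0
  [6] ##. => .  t=1,i=4
  [5] #.# => #  t=0,i=7
  [4] #.. => .  t=0,i=9
  [3] .## => #  t=1,i=10
  [2] .#. => .  t=0,i=6
  [1] ..# => .  t=0,i=5
  [0] ... => #  t=0,i=0
  bits 10101001 = 169

169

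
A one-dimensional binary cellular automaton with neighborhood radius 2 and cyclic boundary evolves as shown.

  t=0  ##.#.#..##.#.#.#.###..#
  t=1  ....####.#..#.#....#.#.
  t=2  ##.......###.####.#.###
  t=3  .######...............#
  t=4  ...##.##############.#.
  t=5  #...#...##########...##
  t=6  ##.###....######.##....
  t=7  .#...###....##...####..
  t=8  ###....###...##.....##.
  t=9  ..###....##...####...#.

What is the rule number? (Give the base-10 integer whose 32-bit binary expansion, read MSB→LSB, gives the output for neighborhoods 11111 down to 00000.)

  ##### -> #   bit 31 = 1  t=2,i=22
  ####. -> .   bit 30 = 0  t=1,i=6
  ###.# -> .   bit 29 = 0  t=0,i=1
  ###.. -> #   bit 28 = 1  t=0,i=19
  ##.## -> .   bit 27 = 0  t=2,i=12
  ##.#. -> .   bit 26 = 0  t=0,i=2
  ##..# -> .   bit 25 = 0  t=0,i=20
  ##... -> #   bit 24 = 1  t=2,i=2
  #.### -> .   bit 23 = 0  t=0,i=17
  #.##. -> #   bit 22 = 1  t=6,i=17
  #.#.# -> .   bit 21 = 0  t=0,i=3
  #.#.. -> #   bit 20 = 1  t=0,i=5
  #..## -> #   bit 19 = 1  t=0,i=7
  #..#. -> #   bit 18 = 1  t=1,i=11
  #...# -> .   bit 17 = 0  t=5,i=2
  #.... -> #   bit 16 = 1  t=1,i=0
  .#### -> .   bit 15 = 0  t=1,i=5
  .###. -> .   bit 14 = 0  t=0,i=0
  .##.# -> #   bit 13 = 1  t=0,i=9
  .##.. -> #   bit 12 = 1  t=6,i=18
  .#.## -> .   bit 11 = 0  t=0,i=16
  .#.#. -> #   bit 10 = 1  t=0,i=4
  .#..# -> #   bit 9 = 1  t=0,i=6
  .#... -> #   bit 8 = 1  t=1,i=15
  ..### -> .   bit 7 = 0  t=0,i=22
  ..##. -> .   bit 6 = 0  t=0,i=8
  ..#.# -> .   bit 5 = 0  t=1,i=12
  ..#.. -> #   bit 4 = 1  t=5,i=4
  ...## -> .   bit 3 = 0  t=1,i=3
  ...#. -> #   bit 2 = 1  t=1,i=18
  ....# -> .   bit 1 = 0  t=1,i=2
  ..... -> #   bit 0 = 1  t=1,i=1
  bits 10010001010111010011011100010101 = 2438805269

2438805269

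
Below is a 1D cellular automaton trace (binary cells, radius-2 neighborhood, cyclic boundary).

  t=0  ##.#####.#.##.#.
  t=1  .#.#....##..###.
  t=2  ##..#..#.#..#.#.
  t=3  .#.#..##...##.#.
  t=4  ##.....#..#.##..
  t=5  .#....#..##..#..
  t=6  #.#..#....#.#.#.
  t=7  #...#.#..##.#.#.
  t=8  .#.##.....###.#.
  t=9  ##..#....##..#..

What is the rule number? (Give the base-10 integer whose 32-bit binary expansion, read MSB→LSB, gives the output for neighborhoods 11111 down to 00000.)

346304940

  [31] ##### => .  t=0,i=5
  [30] ####. => .  t=0,i=6
  [29] ###.# => .  t=0,i=7
  [28] ###.. => #  t=1,i=14
  [27] ##.## => .  t=0,i=2
  [26] ##.#. => #  t=0,i=8
  [25] ##..# => .  t=1,i=10
  [24] ##... => .  t=3,i=8
  [23] #.### => #  t=0,i=3
  [22] #.##. => .  t=0,i=0
  [21] #.#.# => #  t=0,i=9
  [20] #.#.. => .  t=1,i=3
  [19] #..## => .  t=1,i=11
  [18] #..#. => #  t=1,i=0
  [17] #...# => .  t=3,i=9
  [16] #.... => .  t=1,i=5
  [15] .#### => .  t=0,i=4
  [14] .###. => .  t=1,i=13
  [13] .##.# => #  t=0,i=1
  [12] .##.. => #  t=1,i=9
  [11] .#.## => .  t=0,i=10
  [10] .#.#. => .  t=1,i=2
  [9] .#..# => .  t=2,i=5
  [8] .#... => #  t=1,i=4
  [7] ..### => #  t=1,i=12
  [6] ..##. => .  t=1,i=8
  [5] ..#.# => #  t=1,i=1
  [4] ..#.. => .  t=2,i=4
  [3] ...## => #  t=1,i=7
  [2] ...#. => #  t=4,i=6
  [1] ....# => .  t=1,i=6
  [0] ..... => .  t=4,i=4
  bits 00010100101001000011000110101100 = 346304940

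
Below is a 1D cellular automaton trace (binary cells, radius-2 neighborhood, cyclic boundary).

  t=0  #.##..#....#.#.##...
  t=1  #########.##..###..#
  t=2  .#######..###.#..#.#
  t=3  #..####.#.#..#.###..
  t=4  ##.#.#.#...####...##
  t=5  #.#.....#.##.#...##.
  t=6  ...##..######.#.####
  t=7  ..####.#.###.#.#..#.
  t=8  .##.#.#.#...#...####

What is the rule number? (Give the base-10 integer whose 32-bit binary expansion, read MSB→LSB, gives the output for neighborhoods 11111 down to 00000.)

3326426108

  #####|#  b31=1 t=1,i=1
  ####.|#  b30=1 t=1,i=7
  ###.#|.  b29=0 t=1,i=8
  ###..|.  b28=0 t=1,i=16
  ##.##|.  b27=0 t=1,i=9
  ##.#.|#  b26=1 t=2,i=13
  ##..#|#  b25=1 t=0,i=4
  ##...|.  b24=0 t=0,i=17
  #.###|.  b23=0 t=2,i=1
  #.##.|#  b22=1 t=0,i=2
  #.#.#|.  b21=0 t=0,i=13
  #.#..|.  b20=0 t=2,i=14
  #..##|.  b19=0 t=1,i=13
  #..#.|#  b18=1 t=0,i=5
  #...#|.  b17=0 t=0,i=18
  #....|#  b16=1 t=0,i=8
  .####|.  b15=0 t=1,i=0
  .###.|.  b14=0 t=1,i=15
  .##.#|#  b13=1 t=5,i=11
  .##..|#  b12=1 t=0,i=3
  .#.##|#  b11=1 t=0,i=1
  .#.#.|.  b10=0 t=0,i=12
  .#..#|#  b9=1 t=2,i=15
  .#...|#  b8=1 t=0,i=7
  ..###|#  b7=1 t=1,i=14
  ..##.|#  b6=1 t=5,i=17
  ..#.#|#  b5=1 t=0,i=0
  ..#..|#  b4=1 t=0,i=6
  ...##|#  b3=1 t=4,i=10
  ...#.|#  b2=1 t=0,i=10
  ....#|.  b1=0 t=0,i=9
  .....|.  b0=0 t=5,i=5
  bits 11000110010001010011101111111100 = 3326426108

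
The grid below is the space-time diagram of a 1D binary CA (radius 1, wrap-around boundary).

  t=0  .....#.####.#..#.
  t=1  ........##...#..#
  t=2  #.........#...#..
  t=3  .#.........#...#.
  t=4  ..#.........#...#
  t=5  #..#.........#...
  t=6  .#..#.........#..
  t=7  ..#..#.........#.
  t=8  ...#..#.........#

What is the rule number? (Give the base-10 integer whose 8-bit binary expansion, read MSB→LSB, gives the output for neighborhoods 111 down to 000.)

  nb ###: next=#  (t=0,i=8, bit7=1)
  nb ##.: next=.  (t=0,i=10, bit6=0)
  nb #.#: next=.  (t=0,i=6, bit5=0)
  nb #..: next=#  (t=0,i=13, bit4=1)
  nb .##: next=.  (t=0,i=7, bit3=0)
  nb .#.: next=.  (t=0,i=5, bit2=0)
  nb ..#: next=.  (t=0,i=4, bit1=0)
  nb ...: next=.  (t=0,i=0, bit0=0)
  bits 10010000 = 144

144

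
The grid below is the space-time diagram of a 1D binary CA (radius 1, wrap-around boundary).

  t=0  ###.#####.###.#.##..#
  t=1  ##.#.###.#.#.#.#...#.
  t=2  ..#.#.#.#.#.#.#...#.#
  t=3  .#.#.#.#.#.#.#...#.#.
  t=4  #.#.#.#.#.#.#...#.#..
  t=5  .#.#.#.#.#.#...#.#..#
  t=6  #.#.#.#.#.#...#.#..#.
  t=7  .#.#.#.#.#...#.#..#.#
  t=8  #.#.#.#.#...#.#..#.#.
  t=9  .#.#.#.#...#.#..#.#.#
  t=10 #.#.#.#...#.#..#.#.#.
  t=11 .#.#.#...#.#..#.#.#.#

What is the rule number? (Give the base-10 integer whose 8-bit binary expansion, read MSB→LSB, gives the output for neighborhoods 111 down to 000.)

162

  ###|#  b7=1 t=0,i=0
  ##.|.  b6=0 t=0,i=2
  #.#|#  b5=1 t=0,i=3
  #..|.  b4=0 t=0,i=18
  .##|.  b3=0 t=0,i=4
  .#.|.  b2=0 t=0,i=14
  ..#|#  b1=1 t=0,i=19
  ...|.  b0=0 t=1,i=17
  bits 10100010 = 162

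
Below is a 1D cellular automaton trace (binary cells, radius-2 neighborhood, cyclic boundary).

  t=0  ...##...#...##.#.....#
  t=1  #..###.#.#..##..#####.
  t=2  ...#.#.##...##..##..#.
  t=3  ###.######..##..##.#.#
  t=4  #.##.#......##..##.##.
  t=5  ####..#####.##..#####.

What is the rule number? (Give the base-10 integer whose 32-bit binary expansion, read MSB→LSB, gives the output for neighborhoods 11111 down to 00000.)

694533575

  ##### -> .   bit 31 = 0  t=1,i=18
  ####. -> .   bit 30 = 0  t=1,i=19
  ###.# -> #   bit 29 = 1  t=1,i=5
  ###.. -> .   bit 28 = 0  t=3,i=9
  ##.## -> #   bit 27 = 1  t=3,i=3
  ##.#. -> .   bit 26 = 0  t=0,i=14
  ##..# -> .   bit 25 = 0  t=1,i=14
  ##... -> #   bit 24 = 1  t=0,i=5
  #.### -> .   bit 23 = 0  t=3,i=4
  #.##. -> #   bit 22 = 1  t=2,i=7
  #.#.# -> #   bit 21 = 1  t=1,i=7
  #.#.. -> .   bit 20 = 0  t=0,i=15
  #..## -> .   bit 19 = 0  t=1,i=2
  #..#. -> #   bit 18 = 1  t=2,i=19
  #...# -> .   bit 17 = 0  t=0,i=1
  #.... -> #   bit 16 = 1  t=0,i=17
  .#### -> #   bit 15 = 1  t=1,i=17
  .###. -> .   bit 14 = 0  t=1,i=4
  .##.# -> #   bit 13 = 1  t=0,i=13
  .##.. -> #   bit 12 = 1  t=0,i=4
  .#.## -> #   bit 11 = 1  t=2,i=6
  .#.#. -> #   bit 10 = 1  t=1,i=8
  .#..# -> .   bit 9 = 0  t=1,i=1
  .#... -> #   bit 8 = 1  t=0,i=0
  ..### -> #   bit 7 = 1  t=1,i=3
  ..##. -> #   bit 6 = 1  t=0,i=3
  ..#.# -> .   bit 5 = 0  t=2,i=3
  ..#.. -> .   bit 4 = 0  t=0,i=8
  ...## -> .   bit 3 = 0  t=0,i=2
  ...#. -> #   bit 2 = 1  t=0,i=7
  ....# -> #   bit 1 = 1  t=0,i=19
  ..... -> #   bit 0 = 1  t=0,i=18
  bits 00101001011001011011110111000111 = 694533575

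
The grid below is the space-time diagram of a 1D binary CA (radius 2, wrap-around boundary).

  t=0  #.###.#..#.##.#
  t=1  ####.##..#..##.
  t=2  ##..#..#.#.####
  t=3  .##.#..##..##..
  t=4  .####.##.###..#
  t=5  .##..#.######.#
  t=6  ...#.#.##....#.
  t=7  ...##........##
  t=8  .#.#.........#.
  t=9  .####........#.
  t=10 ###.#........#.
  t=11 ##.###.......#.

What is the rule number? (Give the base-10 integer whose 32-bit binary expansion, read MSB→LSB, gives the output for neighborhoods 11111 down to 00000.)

513467888

  nb #####: next=.  (t=2,i=13, bit31=0)
  nb ####.: next=.  (t=1,i=2, bit30=0)
  nb ###.#: next=.  (t=0,i=4, bit29=0)
  nb ###..: next=#  (t=2,i=1, bit28=1)
  nb ##.##: next=#  (t=0,i=1, bit27=1)
  nb ##.#.: next=#  (t=0,i=5, bit26=1)
  nb ##..#: next=#  (t=1,i=7, bit25=1)
  nb ##...: next=.  (t=3,i=13, bit24=0)
  nb #.###: next=#  (t=0,i=2, bit23=1)
  nb #.##.: next=.  (t=0,i=11, bit22=0)
  nb #.#.#: next=.  (t=2,i=9, bit21=0)
  nb #.#..: next=#  (t=0,i=6, bit20=1)
  nb #..##: next=#  (t=1,i=11, bit19=1)
  nb #..#.: next=.  (t=0,i=8, bit18=0)
  nb #...#: next=#  (t=3,i=14, bit17=1)
  nb #....: next=.  (t=6,i=0, bit16=0)
  nb .####: next=#  (t=1,i=1, bit15=1)
  nb .###.: next=#  (t=0,i=3, bit14=1)
  nb .##.#: next=#  (t=0,i=0, bit13=1)
  nb .##..: next=.  (t=1,i=6, bit12=0)
  nb .#.##: next=.  (t=0,i=10, bit11=0)
  nb .#.#.: next=#  (t=2,i=8, bit10=1)
  nb .#..#: next=.  (t=0,i=7, bit9=0)
  nb .#...: next=#  (t=6,i=14, bit8=1)
  nb ..###: next=#  (t=9,i=1, bit7=1)
  nb ..##.: next=#  (t=1,i=12, bit6=1)
  nb ..#.#: next=#  (t=0,i=9, bit5=1)
  nb ..#..: next=#  (t=1,i=9, bit4=1)
  nb ...##: next=.  (t=3,i=0, bit3=0)
  nb ...#.: next=.  (t=6,i=2, bit2=0)
  nb ....#: next=.  (t=6,i=1, bit1=0)
  nb .....: next=.  (t=7,i=7, bit0=0)
  bits 00011110100110101110010111110000 = 513467888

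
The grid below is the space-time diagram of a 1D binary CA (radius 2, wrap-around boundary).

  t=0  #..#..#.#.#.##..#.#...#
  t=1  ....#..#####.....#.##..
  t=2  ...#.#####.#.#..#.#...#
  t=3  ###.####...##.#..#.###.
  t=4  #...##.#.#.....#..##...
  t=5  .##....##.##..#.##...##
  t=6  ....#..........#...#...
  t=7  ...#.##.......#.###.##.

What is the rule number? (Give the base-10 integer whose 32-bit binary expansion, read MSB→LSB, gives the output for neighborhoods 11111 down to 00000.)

  #####|#  b31=1 t=1,i=9
  ####.|.  b30=0 t=1,i=10
  ###.#|.  b29=0 t=2,i=9
  ###..|#  b28=1 t=1,i=11
  ##.##|.  b27=0 t=3,i=3
  ##.#.|.  b26=0 t=2,i=10
  ##..#|.  b25=0 t=0,i=1
  ##...|.  b24=0 t=1,i=12
  #.###|#  b23=1 t=2,i=5
  #.##.|.  b22=0 t=0,i=12
  #.#.#|#  b21=1 t=0,i=8
  #.#..|.  b20=0 t=0,i=18
  #..##|#  b19=1 t=1,i=6
  #..#.|.  b18=0 t=0,i=2
  #...#|#  b17=1 t=0,i=20
  #....|#  b16=1 t=1,i=13
  .####|#  b15=1 t=1,i=8
  .###.|.  b14=0 t=3,i=1
  .##.#|.  b13=0 t=3,i=12
  .##..|.  b12=0 t=0,i=0
  .#.##|#  b11=1 t=0,i=11
  .#.#.|#  b10=1 t=0,i=7
  .#..#|#  b9=1 t=0,i=4
  .#...|#  b8=1 t=0,i=19
  ..###|#  b7=1 t=1,i=7
  ..##.|.  b6=0 t=0,i=22
  ..#.#|.  b5=0 t=0,i=6
  ..#..|.  b4=0 t=0,i=3
  ...##|.  b3=0 t=0,i=21
  ...#.|#  b2=1 t=1,i=3
  ....#|.  b1=0 t=1,i=2
  .....|.  b0=0 t=1,i=0
  bits 10010000101010111000111110000100 = 2427162500

2427162500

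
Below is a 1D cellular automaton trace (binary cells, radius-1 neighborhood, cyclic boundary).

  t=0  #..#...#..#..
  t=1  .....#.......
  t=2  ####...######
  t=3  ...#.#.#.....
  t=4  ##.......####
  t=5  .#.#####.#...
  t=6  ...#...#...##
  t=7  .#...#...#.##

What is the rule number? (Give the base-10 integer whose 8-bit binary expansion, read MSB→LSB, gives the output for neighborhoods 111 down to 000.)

73

  [7] ### => .  t=2,i=0
  [6] ##. => #  t=2,i=3
  [5] #.# => .  t=3,i=4
  [4] #.. => .  t=0,i=1
  [3] .## => #  t=2,i=7
  [2] .#. => .  t=0,i=0
  [1] ..# => .  t=0,i=2
  [0] ... => #  t=0,i=5
  bits 01001001 = 73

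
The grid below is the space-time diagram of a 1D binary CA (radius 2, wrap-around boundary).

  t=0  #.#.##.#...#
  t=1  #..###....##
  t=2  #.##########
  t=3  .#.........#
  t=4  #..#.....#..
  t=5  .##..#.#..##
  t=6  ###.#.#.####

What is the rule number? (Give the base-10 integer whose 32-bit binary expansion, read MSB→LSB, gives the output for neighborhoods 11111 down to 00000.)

  #####|.  b31=0 t=2,i=4
  ####.|#  b30=1 t=2,i=11
  ###.#|.  b29=0 t=2,i=0
  ###..|#  b28=1 t=1,i=0
  ##.##|#  b27=1 t=2,i=1
  ##.#.|.  b26=0 t=0,i=1
  ##..#|.  b25=0 t=1,i=1
  ##...|#  b24=1 t=1,i=6
  #.###|.  b23=0 t=2,i=2
  #.##.|#  b22=1 t=0,i=4
  #.#.#|.  b21=0 t=0,i=2
  #.#..|.  b20=0 t=0,i=7
  #..##|#  b19=1 t=1,i=2
  #..#.|#  b18=1 t=4,i=2
  #...#|.  b17=0 t=0,i=9
  #....|#  b16=1 t=1,i=7
  .####|.  b15=0 t=2,i=3
  .###.|#  b14=1 t=1,i=4
  .##.#|#  b13=1 t=0,i=0
  .##..|#  b12=1 t=5,i=2
  .#.##|#  b11=1 t=0,i=3
  .#.#.|#  b10=1 t=3,i=0
  .#..#|#  b9=1 t=4,i=1
  .#...|.  b8=0 t=0,i=8
  ..###|#  b7=1 t=1,i=3
  ..##.|#  b6=1 t=0,i=11
  ..#.#|.  b5=0 t=3,i=11
  ..#..|.  b4=0 t=4,i=0
  ...##|#  b3=1 t=0,i=10
  ...#.|.  b2=0 t=3,i=10
  ....#|#  b1=1 t=1,i=8
  .....|.  b0=0 t=3,i=4
  bits 01011001010011010111111011001010 = 1498250954

1498250954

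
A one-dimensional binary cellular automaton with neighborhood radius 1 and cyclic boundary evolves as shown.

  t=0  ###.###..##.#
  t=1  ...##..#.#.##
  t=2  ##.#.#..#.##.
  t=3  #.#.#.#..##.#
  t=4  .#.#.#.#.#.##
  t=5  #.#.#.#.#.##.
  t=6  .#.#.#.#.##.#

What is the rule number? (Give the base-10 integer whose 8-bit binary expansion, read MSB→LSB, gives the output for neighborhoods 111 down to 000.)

  nb ###: next=.  (t=0,i=0, bit7=0)
  nb ##.: next=.  (t=0,i=2, bit6=0)
  nb #.#: next=#  (t=0,i=3, bit5=1)
  nb #..: next=#  (t=0,i=7, bit4=1)
  nb .##: next=#  (t=0,i=4, bit3=1)
  nb .#.: next=.  (t=1,i=7, bit2=0)
  nb ..#: next=.  (t=0,i=8, bit1=0)
  nb ...: next=#  (t=1,i=1, bit0=1)
  bits 00111001 = 57

57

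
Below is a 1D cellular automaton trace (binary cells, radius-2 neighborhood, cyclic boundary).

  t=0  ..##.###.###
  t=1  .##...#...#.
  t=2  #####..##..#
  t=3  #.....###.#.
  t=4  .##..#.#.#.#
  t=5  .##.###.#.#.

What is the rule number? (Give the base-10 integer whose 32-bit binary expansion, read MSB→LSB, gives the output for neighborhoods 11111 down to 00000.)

  [31] ##### => .  t=2,i=1
  [30] ####. => .  t=2,i=3
  [29] ###.# => .  t=0,i=7
  [28] ###.. => .  t=0,i=11
  [27] ##.## => .  t=0,i=4
  [26] ##.#. => #  t=3,i=9
  [25] ##..# => .  t=0,i=0
  [24] ##... => #  t=1,i=3
  [23] #.### => .  t=0,i=5
  [22] #.##. => #  t=4,i=1
  [21] #.#.# => .  t=3,i=10
  [20] #.#.. => .  t=3,i=0
  [19] #..## => #  t=0,i=1
  [18] #..#. => #  t=4,i=4
  [17] #...# => #  t=1,i=4
  [16] #.... => #  t=3,i=2
  [15] .#### => #  t=2,i=0
  [14] .###. => #  t=0,i=6
  [13] .##.# => .  t=0,i=3
  [12] .##.. => #  t=1,i=2
  [11] .#.## => .  t=4,i=0
  [10] .#.#. => #  t=3,i=11
  [9] .#..# => #  t=1,i=11
  [8] .#... => #  t=1,i=7
  [7] ..### => .  t=2,i=11
  [6] ..##. => #  t=0,i=2
  [5] ..#.# => #  t=4,i=5
  [4] ..#.. => .  t=1,i=6
  [3] ...## => #  t=3,i=5
  [2] ...#. => .  t=1,i=5
  [1] ....# => .  t=3,i=4
  [0] ..... => .  t=3,i=3
  bits 00000101010011111101011101101000 = 89118568

89118568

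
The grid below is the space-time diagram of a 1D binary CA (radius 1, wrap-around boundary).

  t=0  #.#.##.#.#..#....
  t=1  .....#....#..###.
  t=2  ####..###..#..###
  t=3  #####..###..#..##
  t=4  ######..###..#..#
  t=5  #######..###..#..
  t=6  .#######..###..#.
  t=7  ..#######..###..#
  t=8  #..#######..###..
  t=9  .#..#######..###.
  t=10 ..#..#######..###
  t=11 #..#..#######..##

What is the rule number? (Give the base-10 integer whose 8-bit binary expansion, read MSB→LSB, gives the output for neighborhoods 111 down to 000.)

  [7] ### => #  t=1,i=14
  [6] ##. => #  t=0,i=5
  [5] #.# => .  t=0,i=1
  [4] #.. => #  t=0,i=10
  [3] .## => .  t=0,i=4
  [2] .#. => .  t=0,i=0
  [1] ..# => .  t=0,i=11
  [0] ... => #  t=0,i=14
  bits 11010001 = 209

209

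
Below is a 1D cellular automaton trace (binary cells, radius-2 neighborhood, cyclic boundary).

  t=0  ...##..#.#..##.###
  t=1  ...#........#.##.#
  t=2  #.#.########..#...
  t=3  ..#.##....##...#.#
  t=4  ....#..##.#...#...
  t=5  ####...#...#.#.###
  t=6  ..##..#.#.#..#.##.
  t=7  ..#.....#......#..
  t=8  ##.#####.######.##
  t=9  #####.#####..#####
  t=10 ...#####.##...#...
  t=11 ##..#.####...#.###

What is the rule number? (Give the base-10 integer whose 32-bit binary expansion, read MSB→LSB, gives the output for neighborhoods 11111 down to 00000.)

2028044615

  [31] ##### => .  t=2,i=6
  [30] ####. => #  t=2,i=10
  [29] ###.# => #  t=8,i=1
  [28] ###.. => #  t=0,i=17
  [27] ##.## => #  t=0,i=14
  [26] ##.#. => .  t=1,i=16
  [25] ##..# => .  t=0,i=5
  [24] ##... => .  t=0,i=0
  [23] #.### => #  t=0,i=15
  [22] #.##. => #  t=1,i=14
  [21] #.#.# => #  t=2,i=2
  [20] #.#.. => .  t=0,i=9
  [19] #..## => .  t=0,i=11
  [18] #..#. => .  t=0,i=6
  [17] #...# => .  t=0,i=1
  [16] #.... => #  t=1,i=5
  [15] .#### => #  t=2,i=5
  [14] .###. => .  t=0,i=16
  [13] .##.# => .  t=0,i=13
  [12] .##.. => .  t=0,i=4
  [11] .#.## => .  t=1,i=13
  [10] .#.#. => .  t=0,i=8
  [9] .#..# => .  t=0,i=10
  [8] .#... => #  t=1,i=0
  [7] ..### => .  t=9,i=13
  [6] ..##. => #  t=0,i=3
  [5] ..#.# => .  t=0,i=7
  [4] ..#.. => .  t=1,i=3
  [3] ...## => .  t=0,i=2
  [2] ...#. => #  t=1,i=2
  [1] ....# => #  t=1,i=10
  [0] ..... => #  t=1,i=6
  bits 01111000111000011000000101000111 = 2028044615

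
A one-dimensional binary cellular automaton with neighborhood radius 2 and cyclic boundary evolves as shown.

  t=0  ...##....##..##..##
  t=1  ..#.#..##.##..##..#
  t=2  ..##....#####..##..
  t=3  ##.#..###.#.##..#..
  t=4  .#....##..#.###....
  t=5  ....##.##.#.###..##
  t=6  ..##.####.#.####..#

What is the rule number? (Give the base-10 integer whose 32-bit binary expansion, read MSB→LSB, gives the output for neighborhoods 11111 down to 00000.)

  nb #####: next=#  (t=2,i=10, bit31=1)
  nb ####.: next=.  (t=2,i=11, bit30=0)
  nb ###.#: next=.  (t=3,i=8, bit29=0)
  nb ###..: next=#  (t=2,i=12, bit28=1)
  nb ##.##: next=#  (t=1,i=9, bit27=1)
  nb ##.#.: next=.  (t=3,i=2, bit26=0)
  nb ##..#: next=#  (t=0,i=11, bit25=1)
  nb ##...: next=.  (t=0,i=0, bit24=0)
  nb #.###: next=#  (t=4,i=12, bit23=1)
  nb #.##.: next=#  (t=1,i=10, bit22=1)
  nb #.#.#: next=#  (t=3,i=10, bit21=1)
  nb #.#..: next=.  (t=1,i=4, bit20=0)
  nb #..##: next=.  (t=0,i=12, bit19=0)
  nb #..#.: next=.  (t=1,i=1, bit18=0)
  nb #...#: next=.  (t=0,i=1, bit17=0)
  nb #....: next=.  (t=0,i=6, bit16=0)
  nb .####: next=.  (t=2,i=9, bit15=0)
  nb .###.: next=#  (t=3,i=7, bit14=1)
  nb .##.#: next=#  (t=1,i=8, bit13=1)
  nb .##..: next=#  (t=0,i=4, bit12=1)
  nb .#.##: next=.  (t=3,i=11, bit11=0)
  nb .#.#.: next=#  (t=1,i=3, bit10=1)
  nb .#..#: next=.  (t=1,i=0, bit9=0)
  nb .#...: next=.  (t=4,i=2, bit8=0)
  nb ..###: next=#  (t=2,i=8, bit7=1)
  nb ..##.: next=.  (t=0,i=3, bit6=0)
  nb ..#.#: next=#  (t=1,i=2, bit5=1)
  nb ..#..: next=.  (t=1,i=18, bit4=0)
  nb ...##: next=#  (t=0,i=2, bit3=1)
  nb ...#.: next=.  (t=4,i=0, bit2=0)
  nb ....#: next=#  (t=0,i=7, bit1=1)
  nb .....: next=#  (t=4,i=17, bit0=1)
  bits 10011010111000000111010010101011 = 2598401195

2598401195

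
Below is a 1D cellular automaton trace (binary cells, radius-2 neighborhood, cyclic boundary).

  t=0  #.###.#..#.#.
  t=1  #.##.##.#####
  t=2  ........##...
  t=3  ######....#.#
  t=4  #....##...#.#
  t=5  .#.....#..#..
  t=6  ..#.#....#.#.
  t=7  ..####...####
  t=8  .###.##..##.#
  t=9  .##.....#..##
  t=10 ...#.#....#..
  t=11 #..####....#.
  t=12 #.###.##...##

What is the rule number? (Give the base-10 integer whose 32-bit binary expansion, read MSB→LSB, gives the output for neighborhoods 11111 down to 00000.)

364692897

  ##### -> .   bit 31 = 0  t=1,i=10
  ####. -> .   bit 30 = 0  t=1,i=12
  ###.# -> .   bit 29 = 0  t=0,i=4
  ###.. -> #   bit 28 = 1  t=3,i=5
  ##.## -> .   bit 27 = 0  t=1,i=1
  ##.#. -> #   bit 26 = 1  t=0,i=5
  ##..# -> .   bit 25 = 0  t=7,i=0
  ##... -> #   bit 24 = 1  t=2,i=10
  #.### -> #   bit 23 = 1  t=0,i=2
  #.##. -> .   bit 22 = 0  t=1,i=2
  #.#.# -> #   bit 21 = 1  t=0,i=0
  #.#.. -> #   bit 20 = 1  t=0,i=6
  #..## -> #   bit 19 = 1  t=7,i=1
  #..#. -> #   bit 18 = 1  t=0,i=8
  #...# -> .   bit 17 = 0  t=4,i=8
  #.... -> .   bit 16 = 0  t=2,i=11
  .#### -> #   bit 15 = 1  t=1,i=9
  .###. -> #   bit 14 = 1  t=0,i=3
  .##.# -> .   bit 13 = 0  t=1,i=3
  .##.. -> .   bit 12 = 0  t=2,i=9
  .#.## -> .   bit 11 = 0  t=0,i=1
  .#.#. -> #   bit 10 = 1  t=0,i=10
  .#..# -> .   bit 9 = 0  t=0,i=7
  .#... -> #   bit 8 = 1  t=5,i=2
  ..### -> #   bit 7 = 1  t=7,i=2
  ..##. -> .   bit 6 = 0  t=2,i=8
  ..#.# -> #   bit 5 = 1  t=0,i=9
  ..#.. -> .   bit 4 = 0  t=5,i=1
  ...## -> .   bit 3 = 0  t=2,i=7
  ...#. -> .   bit 2 = 0  t=3,i=9
  ....# -> .   bit 1 = 0  t=2,i=6
  ..... -> #   bit 0 = 1  t=2,i=0
  bits 00010101101111001100010110100001 = 364692897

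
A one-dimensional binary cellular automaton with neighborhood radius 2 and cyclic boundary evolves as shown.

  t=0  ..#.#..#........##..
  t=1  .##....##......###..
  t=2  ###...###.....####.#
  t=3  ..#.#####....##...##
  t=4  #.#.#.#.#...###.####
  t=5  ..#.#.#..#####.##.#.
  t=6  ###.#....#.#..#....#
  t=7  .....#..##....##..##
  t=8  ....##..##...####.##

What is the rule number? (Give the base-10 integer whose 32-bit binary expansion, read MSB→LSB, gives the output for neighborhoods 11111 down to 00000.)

  [31] ##### => #  t=3,i=6
  [30] ####. => .  t=2,i=1
  [29] ###.# => .  t=2,i=17
  [28] ###.. => #  t=1,i=17
  [27] ##.## => #  t=2,i=18
  [26] ##.#. => .  t=4,i=1
  [25] ##..# => #  t=3,i=0
  [24] ##... => .  t=0,i=18
  [23] #.### => #  t=2,i=19
  [22] #.##. => .  t=5,i=15
  [21] #.#.# => #  t=4,i=2
  [20] #.#.. => .  t=0,i=4
  [19] #..## => .  t=5,i=8
  [18] #..#. => .  t=0,i=6
  [17] #...# => #  t=1,i=19
  [16] #.... => .  t=0,i=9
  [15] .#### => .  t=2,i=0
  [14] .###. => #  t=1,i=16
  [13] .##.# => .  t=5,i=16
  [12] .##.. => #  t=0,i=17
  [11] .#.## => .  t=3,i=3
  [10] .#.#. => .  t=0,i=3
  [9] .#..# => .  t=0,i=5
  [8] .#... => #  t=0,i=8
  [7] ..### => #  t=1,i=15
  [6] ..##. => #  t=0,i=16
  [5] ..#.# => #  t=0,i=2
  [4] ..#.. => #  t=0,i=7
  [3] ...## => #  t=0,i=15
  [2] ...#. => #  t=0,i=1
  [1] ....# => .  t=0,i=0
  [0] ..... => .  t=0,i=10
  bits 10011010101000100101000111111100 = 2594329084

2594329084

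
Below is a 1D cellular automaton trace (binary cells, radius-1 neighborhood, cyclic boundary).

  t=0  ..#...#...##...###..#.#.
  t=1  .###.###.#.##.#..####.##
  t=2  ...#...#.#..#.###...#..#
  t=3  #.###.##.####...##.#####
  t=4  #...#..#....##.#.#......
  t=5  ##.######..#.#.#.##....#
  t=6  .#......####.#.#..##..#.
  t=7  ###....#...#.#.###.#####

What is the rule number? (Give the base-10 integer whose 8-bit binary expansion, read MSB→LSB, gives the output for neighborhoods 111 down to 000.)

  nb ###: next=.  (t=0,i=16, bit7=0)
  nb ##.: next=#  (t=0,i=11, bit6=1)
  nb #.#: next=.  (t=0,i=21, bit5=0)
  nb #..: next=#  (t=0,i=3, bit4=1)
  nb .##: next=.  (t=0,i=10, bit3=0)
  nb .#.: next=#  (t=0,i=2, bit2=1)
  nb ..#: next=#  (t=0,i=1, bit1=1)
  nb ...: next=.  (t=0,i=0, bit0=0)
  bits 01010110 = 86

86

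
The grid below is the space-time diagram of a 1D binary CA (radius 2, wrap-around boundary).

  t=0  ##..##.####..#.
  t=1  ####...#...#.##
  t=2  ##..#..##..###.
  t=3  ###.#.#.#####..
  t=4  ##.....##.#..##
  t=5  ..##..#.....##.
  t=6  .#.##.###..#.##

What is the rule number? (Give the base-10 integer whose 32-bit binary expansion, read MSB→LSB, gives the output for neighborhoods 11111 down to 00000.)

2211011000

  [31] ##### => #  t=1,i=0
  [30] ####. => .  t=0,i=9
  [29] ###.# => .  t=2,i=13
  [28] ###.. => .  t=0,i=10
  [27] ##.## => .  t=0,i=6
  [26] ##.#. => .  t=3,i=3
  [25] ##..# => #  t=0,i=2
  [24] ##... => #  t=1,i=4
  [23] #.### => #  t=0,i=7
  [22] #.##. => #  t=0,i=0
  [21] #.#.# => .  t=3,i=4
  [20] #.#.. => .  t=4,i=10
  [19] #..## => #  t=0,i=3
  [18] #..#. => .  t=0,i=12
  [17] #...# => .  t=1,i=5
  [16] #.... => #  t=4,i=3
  [15] .#### => .  t=0,i=8
  [14] .###. => #  t=2,i=12
  [13] .##.# => .  t=0,i=5
  [12] .##.. => #  t=0,i=1
  [11] .#.## => #  t=0,i=14
  [10] .#.#. => .  t=3,i=5
  [9] .#..# => .  t=2,i=5
  [8] .#... => #  t=1,i=8
  [7] ..### => #  t=2,i=11
  [6] ..##. => .  t=0,i=4
  [5] ..#.# => #  t=0,i=13
  [4] ..#.. => #  t=1,i=7
  [3] ...## => #  t=4,i=6
  [2] ...#. => .  t=1,i=6
  [1] ....# => .  t=4,i=5
  [0] ..... => .  t=4,i=4
  bits 10000011110010010101100110111000 = 2211011000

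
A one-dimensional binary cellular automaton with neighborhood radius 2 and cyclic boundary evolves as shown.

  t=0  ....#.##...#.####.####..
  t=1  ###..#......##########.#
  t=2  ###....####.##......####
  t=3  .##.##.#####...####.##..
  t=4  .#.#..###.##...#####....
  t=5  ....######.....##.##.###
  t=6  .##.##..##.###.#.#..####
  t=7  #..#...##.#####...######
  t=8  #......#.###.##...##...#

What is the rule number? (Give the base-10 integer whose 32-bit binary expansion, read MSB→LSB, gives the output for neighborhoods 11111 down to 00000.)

2089405123

  ##### -> .   bit 31 = 0  t=1,i=14
  ####. -> #   bit 30 = 1  t=0,i=15
  ###.# -> #   bit 29 = 1  t=0,i=16
  ###.. -> #   bit 28 = 1  t=0,i=21
  ##.## -> #   bit 27 = 1  t=0,i=17
  ##.#. -> #   bit 26 = 1  t=6,i=14
  ##..# -> .   bit 25 = 0  t=1,i=3
  ##... -> .   bit 24 = 0  t=0,i=8
  #.### -> #   bit 23 = 1  t=0,i=13
  #.##. -> .   bit 22 = 0  t=0,i=6
  #.#.# -> .   bit 21 = 0  t=6,i=15
  #.#.. -> .   bit 20 = 0  t=4,i=3
  #..## -> #   bit 19 = 1  t=4,i=5
  #..#. -> .   bit 18 = 0  t=1,i=4
  #...# -> .   bit 17 = 0  t=0,i=9
  #.... -> #   bit 16 = 1  t=0,i=23
  .#### -> #   bit 15 = 1  t=0,i=14
  .###. -> #   bit 14 = 1  t=4,i=7
  .##.# -> .   bit 13 = 0  t=3,i=2
  .##.. -> .   bit 12 = 0  t=0,i=7
  .#.## -> #   bit 11 = 1  t=0,i=5
  .#.#. -> .   bit 10 = 0  t=4,i=2
  .#..# -> #   bit 9 = 1  t=4,i=4
  .#... -> .   bit 8 = 0  t=1,i=6
  ..### -> #   bit 7 = 1  t=1,i=12
  ..##. -> #   bit 6 = 1  t=3,i=1
  ..#.# -> .   bit 5 = 0  t=0,i=4
  ..#.. -> .   bit 4 = 0  t=1,i=5
  ...## -> .   bit 3 = 0  t=1,i=11
  ...#. -> .   bit 2 = 0  t=0,i=3
  ....# -> #   bit 1 = 1  t=0,i=2
  ..... -> #   bit 0 = 1  t=0,i=0
  bits 01111100100010011100101011000011 = 2089405123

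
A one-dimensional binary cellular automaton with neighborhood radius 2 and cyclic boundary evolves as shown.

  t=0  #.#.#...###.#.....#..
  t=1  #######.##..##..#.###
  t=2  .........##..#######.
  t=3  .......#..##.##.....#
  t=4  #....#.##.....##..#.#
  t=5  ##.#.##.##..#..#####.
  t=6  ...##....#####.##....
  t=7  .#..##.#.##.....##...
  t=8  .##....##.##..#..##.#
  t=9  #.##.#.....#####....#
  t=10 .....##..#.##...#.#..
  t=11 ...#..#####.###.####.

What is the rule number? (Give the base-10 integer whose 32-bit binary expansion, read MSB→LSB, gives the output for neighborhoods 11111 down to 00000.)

62316466

  #####|.  b31=0 t=1,i=0
  ####.|.  b30=0 t=1,i=5
  ###.#|.  b29=0 t=0,i=10
  ###..|.  b28=0 t=2,i=19
  ##.##|.  b27=0 t=1,i=7
  ##.#.|.  b26=0 t=0,i=11
  ##..#|#  b25=1 t=1,i=10
  ##...|#  b24=1 t=2,i=20
  #.###|#  b23=1 t=1,i=18
  #.##.|.  b22=0 t=1,i=8
  #.#.#|#  b21=1 t=0,i=2
  #.#..|#  b20=1 t=0,i=4
  #..##|.  b19=0 t=1,i=11
  #..#.|#  b18=1 t=0,i=20
  #...#|#  b17=1 t=0,i=6
  #....|.  b16=0 t=0,i=14
  .####|#  b15=1 t=1,i=19
  .###.|#  b14=1 t=0,i=9
  .##.#|.  b13=0 t=3,i=11
  .##..|#  b12=1 t=1,i=9
  .#.##|#  b11=1 t=1,i=17
  .#.#.|#  b10=1 t=0,i=1
  .#..#|#  b9=1 t=0,i=19
  .#...|#  b8=1 t=0,i=5
  ..###|#  b7=1 t=0,i=8
  ..##.|.  b6=0 t=1,i=12
  ..#.#|#  b5=1 t=0,i=0
  ..#..|#  b4=1 t=0,i=18
  ...##|.  b3=0 t=0,i=7
  ...#.|.  b2=0 t=0,i=17
  ....#|#  b1=1 t=0,i=16
  .....|.  b0=0 t=0,i=15
  bits 00000011101101101101111110110010 = 62316466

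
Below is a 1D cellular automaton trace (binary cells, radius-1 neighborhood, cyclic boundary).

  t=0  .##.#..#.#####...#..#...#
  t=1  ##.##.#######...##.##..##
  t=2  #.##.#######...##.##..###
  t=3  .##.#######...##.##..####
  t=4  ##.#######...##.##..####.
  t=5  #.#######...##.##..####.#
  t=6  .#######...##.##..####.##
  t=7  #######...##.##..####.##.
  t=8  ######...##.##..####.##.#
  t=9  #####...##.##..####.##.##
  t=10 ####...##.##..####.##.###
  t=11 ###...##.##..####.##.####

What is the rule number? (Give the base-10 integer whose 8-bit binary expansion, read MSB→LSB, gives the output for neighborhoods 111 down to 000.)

174

  ### -> #   bit 7 = 1  t=0,i=10
  ##. -> .   bit 6 = 0  t=0,i=2
  #.# -> #   bit 5 = 1  t=0,i=0
  #.. -> .   bit 4 = 0  t=0,i=5
  .## -> #   bit 3 = 1  t=0,i=1
  .#. -> #   bit 2 = 1  t=0,i=4
  ..# -> #   bit 1 = 1  t=0,i=6
  ... -> .   bit 0 = 0  t=0,i=15
  bits 10101110 = 174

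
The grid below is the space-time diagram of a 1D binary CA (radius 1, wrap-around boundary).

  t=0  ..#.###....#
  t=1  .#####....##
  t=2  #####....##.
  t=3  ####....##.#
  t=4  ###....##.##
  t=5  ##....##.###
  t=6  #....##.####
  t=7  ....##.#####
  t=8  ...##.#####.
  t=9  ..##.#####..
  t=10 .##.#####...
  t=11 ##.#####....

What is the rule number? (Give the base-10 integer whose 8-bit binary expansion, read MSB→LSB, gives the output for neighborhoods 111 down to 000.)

174

  ###|#  b7=1 t=0,i=5
  ##.|.  b6=0 t=0,i=6
  #.#|#  b5=1 t=0,i=3
  #..|.  b4=0 t=0,i=0
  .##|#  b3=1 t=0,i=4
  .#.|#  b2=1 t=0,i=2
  ..#|#  b1=1 t=0,i=1
  ...|.  b0=0 t=0,i=8
  bits 10101110 = 174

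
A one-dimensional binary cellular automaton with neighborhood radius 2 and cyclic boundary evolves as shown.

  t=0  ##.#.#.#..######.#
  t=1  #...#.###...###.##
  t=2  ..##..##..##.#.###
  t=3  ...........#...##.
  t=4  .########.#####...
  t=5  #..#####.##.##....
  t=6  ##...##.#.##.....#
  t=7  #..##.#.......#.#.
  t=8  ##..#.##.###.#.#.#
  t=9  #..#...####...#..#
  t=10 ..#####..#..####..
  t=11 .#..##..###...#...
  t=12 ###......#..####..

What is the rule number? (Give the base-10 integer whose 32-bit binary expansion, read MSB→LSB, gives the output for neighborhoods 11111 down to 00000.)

3365299997

  #####|#  b31=1 t=0,i=12
  ####.|#  b30=1 t=0,i=14
  ###.#|.  b29=0 t=0,i=1
  ###..|.  b28=0 t=1,i=0
  ##.##|#  b27=1 t=0,i=16
  ##.#.|.  b26=0 t=0,i=2
  ##..#|.  b25=0 t=2,i=0
  ##...|.  b24=0 t=1,i=1
  #.###|#  b23=1 t=0,i=17
  #.##.|.  b22=0 t=5,i=9
  #.#.#|.  b21=0 t=0,i=3
  #.#..|#  b20=1 t=0,i=7
  #..##|.  b19=0 t=0,i=9
  #..#.|#  b18=1 t=8,i=3
  #...#|#  b17=1 t=1,i=2
  #....|.  b16=0 t=3,i=0
  .####|.  b15=0 t=0,i=11
  .###.|#  b14=1 t=0,i=0
  .##.#|#  b13=1 t=2,i=11
  .##..|.  b12=0 t=2,i=3
  .#.##|.  b11=0 t=1,i=5
  .#.#.|#  b10=1 t=0,i=4
  .#..#|#  b9=1 t=0,i=8
  .#...|#  b8=1 t=3,i=12
  ..###|.  b7=0 t=0,i=10
  ..##.|.  b6=0 t=2,i=2
  ..#.#|.  b5=0 t=1,i=4
  ..#..|#  b4=1 t=3,i=11
  ...##|#  b3=1 t=1,i=11
  ...#.|#  b2=1 t=1,i=3
  ....#|.  b1=0 t=3,i=9
  .....|#  b0=1 t=3,i=1
  bits 11001000100101100110011100011101 = 3365299997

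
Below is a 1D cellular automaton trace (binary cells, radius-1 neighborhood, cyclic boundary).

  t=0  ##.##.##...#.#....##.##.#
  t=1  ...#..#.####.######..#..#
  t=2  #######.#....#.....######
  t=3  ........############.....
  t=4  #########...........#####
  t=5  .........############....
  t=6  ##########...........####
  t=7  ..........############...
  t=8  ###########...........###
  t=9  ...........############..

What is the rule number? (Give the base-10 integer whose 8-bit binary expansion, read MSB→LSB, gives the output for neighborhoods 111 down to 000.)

31

  ###|.  b7=0 t=0,i=0
  ##.|.  b6=0 t=0,i=1
  #.#|.  b5=0 t=0,i=2
  #..|#  b4=1 t=0,i=8
  .##|#  b3=1 t=0,i=3
  .#.|#  b2=1 t=0,i=11
  ..#|#  b1=1 t=0,i=10
  ...|#  b0=1 t=0,i=9
  bits 00011111 = 31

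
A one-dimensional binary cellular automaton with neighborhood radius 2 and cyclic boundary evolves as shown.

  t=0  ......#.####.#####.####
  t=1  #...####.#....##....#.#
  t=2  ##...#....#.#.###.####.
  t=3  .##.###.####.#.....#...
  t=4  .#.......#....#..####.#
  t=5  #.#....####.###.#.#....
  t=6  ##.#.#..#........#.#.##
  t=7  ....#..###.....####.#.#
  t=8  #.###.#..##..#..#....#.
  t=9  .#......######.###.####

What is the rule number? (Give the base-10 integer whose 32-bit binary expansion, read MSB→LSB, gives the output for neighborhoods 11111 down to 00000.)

2467077494

  [31] ##### => #  t=0,i=15
  [30] ####. => .  t=0,i=10
  [29] ###.# => .  t=0,i=11
  [28] ###.. => #  t=0,i=22
  [27] ##.## => .  t=0,i=12
  [26] ##.#. => .  t=1,i=8
  [25] ##..# => #  t=8,i=11
  [24] ##... => #  t=0,i=0
  [23] #.### => .  t=0,i=8
  [22] #.##. => .  t=1,i=22
  [21] #.#.# => .  t=2,i=12
  [20] #.#.. => .  t=1,i=9
  [19] #..## => #  t=4,i=16
  [18] #..#. => #  t=6,i=7
  [17] #...# => .  t=1,i=2
  [16] #.... => .  t=0,i=1
  [15] .#### => #  t=0,i=9
  [14] .###. => .  t=2,i=15
  [13] .##.# => .  t=3,i=2
  [12] .##.. => #  t=1,i=0
  [11] .#.## => #  t=0,i=7
  [10] .#.#. => #  t=2,i=11
  [9] .#..# => .  t=4,i=15
  [8] .#... => #  t=1,i=10
  [7] ..### => .  t=1,i=4
  [6] ..##. => #  t=1,i=14
  [5] ..#.# => #  t=0,i=6
  [4] ..#.. => #  t=2,i=5
  [3] ...## => .  t=1,i=3
  [2] ...#. => #  t=0,i=5
  [1] ....# => #  t=0,i=4
  [0] ..... => .  t=0,i=2
  bits 10010011000011001001110101110110 = 2467077494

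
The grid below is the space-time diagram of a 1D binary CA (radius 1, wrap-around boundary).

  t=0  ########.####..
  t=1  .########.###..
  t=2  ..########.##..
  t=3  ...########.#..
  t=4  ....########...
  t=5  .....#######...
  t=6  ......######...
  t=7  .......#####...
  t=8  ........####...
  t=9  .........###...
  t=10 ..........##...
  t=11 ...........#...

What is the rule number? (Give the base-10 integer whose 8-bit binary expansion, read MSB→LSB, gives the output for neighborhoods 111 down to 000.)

  [7] ### => #  t=0,i=1
  [6] ##. => #  t=0,i=7
  [5] #.# => #  t=0,i=8
  [4] #.. => .  t=0,i=13
  [3] .## => .  t=0,i=0
  [2] .#. => .  t=3,i=12
  [1] ..# => .  t=0,i=14
  [0] ... => .  t=1,i=14
  bits 11100000 = 224

224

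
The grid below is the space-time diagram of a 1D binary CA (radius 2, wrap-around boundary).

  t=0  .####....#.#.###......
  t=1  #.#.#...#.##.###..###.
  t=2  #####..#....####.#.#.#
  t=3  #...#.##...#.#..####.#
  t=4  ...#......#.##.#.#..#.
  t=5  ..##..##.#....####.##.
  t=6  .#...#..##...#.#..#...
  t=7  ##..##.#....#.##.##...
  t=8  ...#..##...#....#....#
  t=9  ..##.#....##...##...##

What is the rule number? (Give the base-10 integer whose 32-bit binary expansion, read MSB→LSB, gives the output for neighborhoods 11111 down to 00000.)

  [31] ##### => .  t=2,i=1
  [30] ####. => .  t=0,i=3
  [29] ###.# => .  t=1,i=20
  [28] ###.. => #  t=0,i=4
  [27] ##.## => #  t=1,i=12
  [26] ##.#. => #  t=1,i=21
  [25] ##..# => .  t=1,i=16
  [24] ##... => .  t=0,i=5
  [23] #.### => #  t=0,i=13
  [22] #.##. => .  t=1,i=10
  [21] #.#.# => #  t=0,i=11
  [20] #.#.. => #  t=1,i=4
  [19] #..## => #  t=1,i=17
  [18] #..#. => #  t=2,i=6
  [17] #...# => .  t=1,i=6
  [16] #.... => .  t=0,i=6
  [15] .#### => #  t=0,i=2
  [14] .###. => #  t=0,i=14
  [13] .##.# => .  t=1,i=11
  [12] .##.. => .  t=3,i=0
  [11] .#.## => .  t=0,i=12
  [10] .#.#. => #  t=0,i=10
  [9] .#..# => .  t=3,i=14
  [8] .#... => .  t=1,i=5
  [7] ..### => .  t=0,i=1
  [6] ..##. => .  t=5,i=2
  [5] ..#.# => .  t=0,i=9
  [4] ..#.. => #  t=2,i=7
  [3] ...## => #  t=0,i=0
  [2] ...#. => #  t=0,i=8
  [1] ....# => .  t=0,i=7
  [0] ..... => #  t=0,i=18
  bits 00011100101111001100010000011101 = 482133021

482133021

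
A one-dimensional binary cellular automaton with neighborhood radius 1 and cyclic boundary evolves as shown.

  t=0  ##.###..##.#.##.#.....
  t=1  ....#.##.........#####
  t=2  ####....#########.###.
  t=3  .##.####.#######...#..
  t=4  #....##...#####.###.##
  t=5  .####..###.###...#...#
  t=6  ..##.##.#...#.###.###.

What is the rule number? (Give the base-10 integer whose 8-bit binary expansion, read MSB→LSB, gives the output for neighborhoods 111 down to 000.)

147

  ###|#  b7=1 t=0,i=4
  ##.|.  b6=0 t=0,i=1
  #.#|.  b5=0 t=0,i=2
  #..|#  b4=1 t=0,i=6
  .##|.  b3=0 t=0,i=0
  .#.|.  b2=0 t=0,i=11
  ..#|#  b1=1 t=0,i=7
  ...|#  b0=1 t=0,i=18
  bits 10010011 = 147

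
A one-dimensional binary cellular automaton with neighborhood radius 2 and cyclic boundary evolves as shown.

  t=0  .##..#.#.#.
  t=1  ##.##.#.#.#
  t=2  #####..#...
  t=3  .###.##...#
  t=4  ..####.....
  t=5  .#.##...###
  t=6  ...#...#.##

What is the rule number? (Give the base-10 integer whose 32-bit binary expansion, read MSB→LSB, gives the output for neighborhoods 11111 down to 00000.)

3930908233

  nb #####: next=#  (t=2,i=2, bit31=1)
  nb ####.: next=#  (t=2,i=3, bit30=1)
  nb ###.#: next=#  (t=1,i=1, bit29=1)
  nb ###..: next=.  (t=2,i=4, bit28=0)
  nb ##.##: next=#  (t=1,i=2, bit27=1)
  nb ##.#.: next=.  (t=1,i=5, bit26=0)
  nb ##..#: next=#  (t=0,i=3, bit25=1)
  nb ##...: next=.  (t=3,i=7, bit24=0)
  nb #.###: next=.  (t=1,i=10, bit23=0)
  nb #.##.: next=#  (t=1,i=3, bit22=1)
  nb #.#.#: next=.  (t=0,i=7, bit21=0)
  nb #.#..: next=.  (t=0,i=9, bit20=0)
  nb #..##: next=#  (t=0,i=0, bit19=1)
  nb #..#.: next=#  (t=0,i=4, bit18=1)
  nb #...#: next=.  (t=2,i=9, bit17=0)
  nb #....: next=.  (t=4,i=7, bit16=0)
  nb .####: next=#  (t=2,i=1, bit15=1)
  nb .###.: next=#  (t=1,i=0, bit14=1)
  nb .##.#: next=#  (t=1,i=4, bit13=1)
  nb .##..: next=.  (t=0,i=2, bit12=0)
  nb .#.##: next=.  (t=1,i=9, bit11=0)
  nb .#.#.: next=#  (t=0,i=6, bit10=1)
  nb .#..#: next=#  (t=0,i=10, bit9=1)
  nb .#...: next=.  (t=2,i=8, bit8=0)
  nb ..###: next=.  (t=2,i=0, bit7=0)
  nb ..##.: next=#  (t=0,i=1, bit6=1)
  nb ..#.#: next=.  (t=0,i=5, bit5=0)
  nb ..#..: next=.  (t=2,i=7, bit4=0)
  nb ...##: next=#  (t=2,i=10, bit3=1)
  nb ...#.: next=.  (t=3,i=9, bit2=0)
  nb ....#: next=.  (t=4,i=0, bit1=0)
  nb .....: next=#  (t=4,i=8, bit0=1)
  bits 11101010010011001110011001001001 = 3930908233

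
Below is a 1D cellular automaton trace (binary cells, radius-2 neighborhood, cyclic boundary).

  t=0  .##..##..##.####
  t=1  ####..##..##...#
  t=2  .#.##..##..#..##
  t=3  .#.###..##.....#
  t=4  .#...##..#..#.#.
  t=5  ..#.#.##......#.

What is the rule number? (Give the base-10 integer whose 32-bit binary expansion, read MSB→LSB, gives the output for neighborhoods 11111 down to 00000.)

  nb #####: next=#  (t=1,i=1, bit31=1)
  nb ####.: next=.  (t=0,i=14, bit30=0)
  nb ###.#: next=#  (t=0,i=15, bit29=1)
  nb ###..: next=#  (t=1,i=3, bit28=1)
  nb ##.##: next=#  (t=0,i=0, bit27=1)
  nb ##.#.: next=.  (t=2,i=0, bit26=0)
  nb ##..#: next=#  (t=0,i=3, bit25=1)
  nb ##...: next=.  (t=1,i=12, bit24=0)
  nb #.###: next=.  (t=0,i=12, bit23=0)
  nb #.##.: next=#  (t=0,i=1, bit22=1)
  nb #.#.#: next=#  (t=2,i=1, bit21=1)
  nb #.#..: next=#  (t=4,i=14, bit20=1)
  nb #..##: next=.  (t=0,i=4, bit19=0)
  nb #..#.: next=.  (t=2,i=10, bit18=0)
  nb #...#: next=.  (t=1,i=13, bit17=0)
  nb #....: next=.  (t=3,i=11, bit16=0)
  nb .####: next=.  (t=0,i=13, bit15=0)
  nb .###.: next=.  (t=3,i=4, bit14=0)
  nb .##.#: next=#  (t=0,i=10, bit13=1)
  nb .##..: next=#  (t=0,i=2, bit12=1)
  nb .#.##: next=.  (t=2,i=2, bit11=0)
  nb .#.#.: next=.  (t=3,i=0, bit10=0)
  nb .#..#: next=.  (t=2,i=12, bit9=0)
  nb .#...: next=#  (t=4,i=2, bit8=1)
  nb ..###: next=#  (t=1,i=15, bit7=1)
  nb ..##.: next=.  (t=0,i=5, bit6=0)
  nb ..#.#: next=.  (t=3,i=15, bit5=0)
  nb ..#..: next=.  (t=2,i=11, bit4=0)
  nb ...##: next=#  (t=1,i=14, bit3=1)
  nb ...#.: next=#  (t=3,i=14, bit2=1)
  nb ....#: next=.  (t=3,i=13, bit1=0)
  nb .....: next=#  (t=3,i=12, bit0=1)
  bits 10111010011100000011000110001101 = 3127914893

3127914893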